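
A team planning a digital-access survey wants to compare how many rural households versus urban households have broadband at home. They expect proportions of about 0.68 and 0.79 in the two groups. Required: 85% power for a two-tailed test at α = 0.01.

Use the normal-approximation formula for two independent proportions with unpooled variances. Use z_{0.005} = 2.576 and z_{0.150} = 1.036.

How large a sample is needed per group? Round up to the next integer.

n = 414 per group

n = (z_{α/2} + z_β)² · [p₁(1−p₁) + p₂(1−p₂)] / (p₁ − p₂)²
  = (2.576 + 1.036)² · (0.68·0.32 + 0.79·0.21) / (-0.11)²
  = (3.612)² · (0.2176 + 0.1659) / 0.0121
  = 13.0465 · 0.3835 / 0.0121
  = 413.50
Round up → n = 414 per group.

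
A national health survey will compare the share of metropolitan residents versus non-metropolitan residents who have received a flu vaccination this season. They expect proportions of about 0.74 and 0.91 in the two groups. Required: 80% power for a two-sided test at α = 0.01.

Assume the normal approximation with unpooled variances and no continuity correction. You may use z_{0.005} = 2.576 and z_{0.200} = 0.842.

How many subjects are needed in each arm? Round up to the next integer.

n = 111 per group

n = (z_{α/2} + z_β)² · [p₁(1−p₁) + p₂(1−p₂)] / (p₁ − p₂)²
  = (2.576 + 0.842)² · (0.74·0.26 + 0.91·0.09) / (-0.17)²
  = (3.418)² · (0.1924 + 0.0819) / 0.0289
  = 11.6827 · 0.2743 / 0.0289
  = 110.88
Round up → n = 111 per group.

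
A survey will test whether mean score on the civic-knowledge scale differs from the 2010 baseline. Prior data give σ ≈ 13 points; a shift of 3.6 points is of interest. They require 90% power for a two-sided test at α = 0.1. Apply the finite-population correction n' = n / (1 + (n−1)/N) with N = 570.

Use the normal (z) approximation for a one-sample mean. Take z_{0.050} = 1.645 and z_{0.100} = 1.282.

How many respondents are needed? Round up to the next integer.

n = (z_{α/2} + z_β)² · σ² / δ²
  = (1.645 + 1.282)² · 13² / 3.6²
  = 8.5673 · 169 / 12.96
  = 111.72
Finite-population correction (N = 570): 111.72 / (1 + (111.72 − 1)/570) = 93.55.
Round up → n = 94.

n = 94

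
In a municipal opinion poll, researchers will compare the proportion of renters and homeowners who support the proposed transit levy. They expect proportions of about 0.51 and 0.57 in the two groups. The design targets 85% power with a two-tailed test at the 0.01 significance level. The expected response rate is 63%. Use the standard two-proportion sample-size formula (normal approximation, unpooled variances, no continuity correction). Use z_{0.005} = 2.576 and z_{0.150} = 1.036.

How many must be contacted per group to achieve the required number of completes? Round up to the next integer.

n = (z_{α/2} + z_β)² · [p₁(1−p₁) + p₂(1−p₂)] / (p₁ − p₂)²
  = (2.576 + 1.036)² · (0.51·0.49 + 0.57·0.43) / (-0.06)²
  = (3.612)² · (0.2499 + 0.2451) / 0.0036
  = 13.0465 · 0.4950 / 0.0036
  = 1793.90
Adjust for 63% response: 1793.90 / 0.63 = 2847.46.
Round up → n = 2848 per group.

n = 2848 per group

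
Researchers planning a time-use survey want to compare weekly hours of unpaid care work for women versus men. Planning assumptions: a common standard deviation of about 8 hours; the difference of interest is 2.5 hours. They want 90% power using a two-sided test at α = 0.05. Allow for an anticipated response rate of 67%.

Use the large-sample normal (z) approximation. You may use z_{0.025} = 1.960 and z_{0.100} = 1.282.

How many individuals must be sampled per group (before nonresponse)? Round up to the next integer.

n = 322 per group

n = (z_{α/2} + z_β)² · (σ₁² + σ₂²) / δ²
  = (1.960 + 1.282)² · (2·8² = 128) / 2.5²
  = 10.5106 · 128 / 6.25
  = 215.26
Adjust for 67% response: 215.26 / 0.67 = 321.28.
Round up → n = 322 per group.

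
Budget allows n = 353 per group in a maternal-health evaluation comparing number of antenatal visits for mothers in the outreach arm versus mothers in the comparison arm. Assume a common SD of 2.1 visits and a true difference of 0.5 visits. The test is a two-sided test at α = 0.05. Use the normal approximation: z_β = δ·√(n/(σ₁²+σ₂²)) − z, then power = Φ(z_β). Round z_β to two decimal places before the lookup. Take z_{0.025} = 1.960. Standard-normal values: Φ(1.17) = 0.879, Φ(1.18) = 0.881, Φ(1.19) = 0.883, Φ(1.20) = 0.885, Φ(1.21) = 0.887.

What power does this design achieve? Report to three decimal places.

z_β = δ·√(n/(σ₁²+σ₂²)) − z_{α/2}
    = 0.5 · √(353/8.82) − 1.960
    = 0.5 · 6.32635 − 1.960
    = 3.1632 − 1.960 = 1.2032 → 1.20
Power = Φ(1.20) = 0.885.

Power ≈ 0.885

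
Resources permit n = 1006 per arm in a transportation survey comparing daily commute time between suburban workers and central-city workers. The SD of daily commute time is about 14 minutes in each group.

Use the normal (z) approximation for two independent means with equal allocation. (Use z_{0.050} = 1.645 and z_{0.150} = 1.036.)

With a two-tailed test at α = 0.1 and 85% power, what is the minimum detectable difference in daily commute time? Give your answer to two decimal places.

Minimum detectable difference ≈ 1.67 minutes

δ = (z_{α/2} + z_β) · √((σ₁²+σ₂²)/n)
  = (1.645 + 1.036) · √(392/1006)
  = 2.681 · √0.38966
  = 2.681 · 0.6242
  = 1.6736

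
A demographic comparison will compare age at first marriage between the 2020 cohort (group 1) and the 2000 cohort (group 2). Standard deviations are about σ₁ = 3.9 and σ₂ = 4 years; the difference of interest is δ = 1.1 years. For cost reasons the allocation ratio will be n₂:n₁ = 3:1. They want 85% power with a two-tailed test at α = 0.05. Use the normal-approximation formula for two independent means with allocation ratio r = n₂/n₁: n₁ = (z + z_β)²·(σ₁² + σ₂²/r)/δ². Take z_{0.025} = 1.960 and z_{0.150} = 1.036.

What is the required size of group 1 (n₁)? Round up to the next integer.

n₁ = (z_{α/2} + z_β)² · (σ₁² + σ₂²/r) / δ²
   = (1.960 + 1.036)² · (3.9² + 4²/3) / 1.1²
   = 8.9760 · (15.21 + 5.3333) / 1.21
   = 8.9760 · 20.5433 / 1.21
   = 152.39
Round up → n₁ = 153; n₂ = r·n₁ = 3 × 153 = 459.

n₁ = 153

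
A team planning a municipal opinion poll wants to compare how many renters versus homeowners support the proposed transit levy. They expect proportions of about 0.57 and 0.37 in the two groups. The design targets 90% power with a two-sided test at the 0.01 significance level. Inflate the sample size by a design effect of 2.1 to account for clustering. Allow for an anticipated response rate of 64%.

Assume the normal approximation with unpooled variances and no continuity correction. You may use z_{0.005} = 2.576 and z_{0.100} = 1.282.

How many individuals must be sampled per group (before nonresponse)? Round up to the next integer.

n = (z_{α/2} + z_β)² · [p₁(1−p₁) + p₂(1−p₂)] / (p₁ − p₂)²
  = (2.576 + 1.282)² · (0.57·0.43 + 0.37·0.63) / (0.20)²
  = (3.858)² · (0.2451 + 0.2331) / 0.0400
  = 14.8842 · 0.4782 / 0.0400
  = 177.94
Design effect: 2.1 × 177.94 = 373.67.
Adjust for 64% response: 373.67 / 0.64 = 583.87.
Round up → n = 584 per group.

n = 584 per group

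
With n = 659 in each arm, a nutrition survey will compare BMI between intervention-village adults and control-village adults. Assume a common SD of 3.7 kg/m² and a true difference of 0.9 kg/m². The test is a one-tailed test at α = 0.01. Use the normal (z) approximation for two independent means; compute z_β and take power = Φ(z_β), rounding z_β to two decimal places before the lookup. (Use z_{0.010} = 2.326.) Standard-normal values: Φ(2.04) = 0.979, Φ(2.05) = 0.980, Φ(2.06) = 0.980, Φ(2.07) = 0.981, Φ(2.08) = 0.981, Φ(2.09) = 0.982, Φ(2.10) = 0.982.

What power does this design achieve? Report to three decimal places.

Power ≈ 0.982

z_β = δ·√(n/(σ₁²+σ₂²)) − z_α
    = 0.9 · √(659/27.38) − 2.326
    = 0.9 · 4.90598 − 2.326
    = 4.4154 − 2.326 = 2.0894 → 2.09
Power = Φ(2.09) = 0.982.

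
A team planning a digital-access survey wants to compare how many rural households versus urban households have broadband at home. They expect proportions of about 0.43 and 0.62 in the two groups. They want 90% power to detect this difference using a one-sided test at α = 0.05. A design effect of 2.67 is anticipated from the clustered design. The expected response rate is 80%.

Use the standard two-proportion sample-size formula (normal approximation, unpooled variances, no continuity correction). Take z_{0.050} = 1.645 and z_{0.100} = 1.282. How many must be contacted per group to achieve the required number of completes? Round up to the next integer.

n = (z_α + z_β)² · [p₁(1−p₁) + p₂(1−p₂)] / (p₁ − p₂)²
  = (1.645 + 1.282)² · (0.43·0.57 + 0.62·0.38) / (-0.19)²
  = (2.927)² · (0.2451 + 0.2356) / 0.0361
  = 8.5673 · 0.4807 / 0.0361
  = 114.08
Design effect: 2.67 × 114.08 = 304.60.
Adjust for 80% response: 304.60 / 0.80 = 380.74.
Round up → n = 381 per group.

n = 381 per group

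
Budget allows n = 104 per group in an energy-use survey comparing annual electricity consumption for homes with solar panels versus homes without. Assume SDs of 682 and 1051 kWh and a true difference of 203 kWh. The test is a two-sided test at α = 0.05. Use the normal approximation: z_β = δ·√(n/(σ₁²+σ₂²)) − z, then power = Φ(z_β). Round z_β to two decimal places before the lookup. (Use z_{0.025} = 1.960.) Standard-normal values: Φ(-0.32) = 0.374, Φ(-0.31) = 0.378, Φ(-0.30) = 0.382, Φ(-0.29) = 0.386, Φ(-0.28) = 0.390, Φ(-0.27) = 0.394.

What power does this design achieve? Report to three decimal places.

Power ≈ 0.378

z_β = δ·√(n/(σ₁²+σ₂²)) − z_{α/2}
    = 203 · √(104/1569725) − 1.960
    = 203 · 0.00814 − 1.960
    = 1.6523 − 1.960 = -0.3077 → -0.31
Power = Φ(-0.31) = 0.378.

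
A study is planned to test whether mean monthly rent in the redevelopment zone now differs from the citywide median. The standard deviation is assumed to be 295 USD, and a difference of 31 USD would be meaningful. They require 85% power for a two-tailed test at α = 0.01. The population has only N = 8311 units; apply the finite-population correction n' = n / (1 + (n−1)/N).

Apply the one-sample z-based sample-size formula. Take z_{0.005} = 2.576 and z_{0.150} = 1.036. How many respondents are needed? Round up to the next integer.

n = 1035

n = (z_{α/2} + z_β)² · σ² / δ²
  = (2.576 + 1.036)² · 295² / 31²
  = 13.0465 · 87025 / 961
  = 1181.45
Finite-population correction (N = 8311): 1181.45 / (1 + (1181.45 − 1)/8311) = 1034.51.
Round up → n = 1035.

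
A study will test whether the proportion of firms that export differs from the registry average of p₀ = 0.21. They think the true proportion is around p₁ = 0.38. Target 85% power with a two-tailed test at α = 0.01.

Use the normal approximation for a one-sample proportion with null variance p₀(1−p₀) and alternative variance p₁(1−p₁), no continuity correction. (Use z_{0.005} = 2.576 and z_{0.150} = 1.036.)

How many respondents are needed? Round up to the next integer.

n = [z_{α/2}·√(p₀q₀) + z_β·√(p₁q₁)]² / (p₁ − p₀)²
  = [2.576·√(0.21·0.79) + 1.036·√(0.38·0.62)]² / (0.17)²
  = [2.576·0.4073 + 1.036·0.4854]² / 0.0289
  = [1.5521]² / 0.0289
  = 83.36
Round up → n = 84.

n = 84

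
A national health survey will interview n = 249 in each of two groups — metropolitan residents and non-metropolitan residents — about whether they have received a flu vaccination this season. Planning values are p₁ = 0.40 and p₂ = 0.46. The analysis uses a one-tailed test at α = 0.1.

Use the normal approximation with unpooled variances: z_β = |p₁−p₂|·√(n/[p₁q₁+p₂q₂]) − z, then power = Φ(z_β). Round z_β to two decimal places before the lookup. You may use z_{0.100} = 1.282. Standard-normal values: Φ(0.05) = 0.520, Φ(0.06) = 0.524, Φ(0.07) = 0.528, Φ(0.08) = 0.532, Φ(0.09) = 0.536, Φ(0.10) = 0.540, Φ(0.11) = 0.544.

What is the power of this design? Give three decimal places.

Power ≈ 0.528

z_β = |p₁−p₂|·√(n/[p₁q₁+p₂q₂]) − z_α
    = 0.06 · √(249/0.4884) − 1.282
    = 0.06 · 22.5794 − 1.282
    = 1.3548 − 1.282 = 0.0728 → 0.07
Power = Φ(0.07) = 0.528.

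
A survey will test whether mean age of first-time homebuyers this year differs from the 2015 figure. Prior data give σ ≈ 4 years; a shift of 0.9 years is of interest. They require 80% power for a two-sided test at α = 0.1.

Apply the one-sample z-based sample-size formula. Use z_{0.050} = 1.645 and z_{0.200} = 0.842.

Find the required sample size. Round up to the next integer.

n = 123

n = (z_{α/2} + z_β)² · σ² / δ²
  = (1.645 + 0.842)² · 4² / 0.9²
  = 6.1852 · 16 / 0.81
  = 122.18
Round up → n = 123.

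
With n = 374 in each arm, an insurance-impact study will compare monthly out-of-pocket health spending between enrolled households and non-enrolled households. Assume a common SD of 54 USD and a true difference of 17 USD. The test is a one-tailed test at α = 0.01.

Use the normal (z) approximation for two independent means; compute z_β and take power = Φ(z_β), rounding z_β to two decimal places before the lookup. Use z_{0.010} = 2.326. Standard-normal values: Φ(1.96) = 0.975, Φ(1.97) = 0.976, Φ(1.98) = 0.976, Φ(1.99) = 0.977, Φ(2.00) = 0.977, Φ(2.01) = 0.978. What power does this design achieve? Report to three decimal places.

Power ≈ 0.976

z_β = δ·√(n/(σ₁²+σ₂²)) − z_α
    = 17 · √(374/5832) − 2.326
    = 17 · 0.25324 − 2.326
    = 4.3050 − 2.326 = 1.9790 → 1.98
Power = Φ(1.98) = 0.976.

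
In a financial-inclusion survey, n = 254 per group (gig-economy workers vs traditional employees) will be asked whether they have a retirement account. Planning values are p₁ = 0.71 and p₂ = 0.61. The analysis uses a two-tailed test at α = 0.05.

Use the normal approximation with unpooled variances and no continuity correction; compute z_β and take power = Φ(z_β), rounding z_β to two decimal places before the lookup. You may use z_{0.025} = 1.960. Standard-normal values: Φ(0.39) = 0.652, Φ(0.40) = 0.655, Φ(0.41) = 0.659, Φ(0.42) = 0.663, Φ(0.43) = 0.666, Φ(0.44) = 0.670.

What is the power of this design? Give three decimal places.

z_β = |p₁−p₂|·√(n/[p₁q₁+p₂q₂]) − z_{α/2}
    = 0.10 · √(254/0.4438) − 1.960
    = 0.10 · 23.9234 − 1.960
    = 2.3923 − 1.960 = 0.4323 → 0.43
Power = Φ(0.43) = 0.666.

Power ≈ 0.666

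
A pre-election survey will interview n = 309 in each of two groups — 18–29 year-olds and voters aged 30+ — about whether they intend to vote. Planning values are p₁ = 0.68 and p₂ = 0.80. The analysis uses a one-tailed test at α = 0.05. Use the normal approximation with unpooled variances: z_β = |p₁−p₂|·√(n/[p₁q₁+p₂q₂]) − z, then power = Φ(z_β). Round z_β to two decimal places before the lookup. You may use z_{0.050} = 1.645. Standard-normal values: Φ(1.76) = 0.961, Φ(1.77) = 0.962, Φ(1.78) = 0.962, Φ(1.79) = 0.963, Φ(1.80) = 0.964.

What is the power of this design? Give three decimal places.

Power ≈ 0.963

z_β = |p₁−p₂|·√(n/[p₁q₁+p₂q₂]) − z_α
    = 0.12 · √(309/0.3776) − 1.645
    = 0.12 · 28.6064 − 1.645
    = 3.4328 − 1.645 = 1.7878 → 1.79
Power = Φ(1.79) = 0.963.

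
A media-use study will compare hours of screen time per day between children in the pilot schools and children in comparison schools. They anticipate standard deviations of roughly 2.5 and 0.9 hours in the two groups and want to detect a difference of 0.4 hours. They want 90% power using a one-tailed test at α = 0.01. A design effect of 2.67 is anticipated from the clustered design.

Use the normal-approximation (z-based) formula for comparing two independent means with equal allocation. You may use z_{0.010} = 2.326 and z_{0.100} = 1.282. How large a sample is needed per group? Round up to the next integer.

n = 1534 per group

n = (z_α + z_β)² · (σ₁² + σ₂²) / δ²
  = (2.326 + 1.282)² · (2.5² + 0.9² = 7.06) / 0.4²
  = 13.0177 · 7.06 / 0.16
  = 574.40
Design effect: 2.67 × 574.40 = 1533.66.
Round up → n = 1534 per group.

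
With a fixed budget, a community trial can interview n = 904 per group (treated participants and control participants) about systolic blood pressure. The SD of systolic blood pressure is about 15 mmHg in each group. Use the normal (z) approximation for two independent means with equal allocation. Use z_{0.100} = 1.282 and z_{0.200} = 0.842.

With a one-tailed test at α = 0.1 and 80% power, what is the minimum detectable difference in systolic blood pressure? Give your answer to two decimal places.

δ = (z_α + z_β) · √((σ₁²+σ₂²)/n)
  = (1.282 + 0.842) · √(450/904)
  = 2.124 · √0.49779
  = 2.124 · 0.7055
  = 1.4986

Minimum detectable difference ≈ 1.50 mmHg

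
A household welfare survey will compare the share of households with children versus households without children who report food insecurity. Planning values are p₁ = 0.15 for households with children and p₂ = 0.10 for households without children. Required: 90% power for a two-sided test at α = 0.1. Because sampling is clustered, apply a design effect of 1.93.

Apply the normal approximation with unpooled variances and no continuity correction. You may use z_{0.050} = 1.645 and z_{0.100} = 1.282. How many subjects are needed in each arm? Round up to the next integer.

n = (z_{α/2} + z_β)² · [p₁(1−p₁) + p₂(1−p₂)] / (p₁ − p₂)²
  = (1.645 + 1.282)² · (0.15·0.85 + 0.10·0.90) / (0.05)²
  = (2.927)² · (0.1275 + 0.0900) / 0.0025
  = 8.5673 · 0.2175 / 0.0025
  = 745.36
Design effect: 1.93 × 745.36 = 1438.54.
Round up → n = 1439 per group.

n = 1439 per group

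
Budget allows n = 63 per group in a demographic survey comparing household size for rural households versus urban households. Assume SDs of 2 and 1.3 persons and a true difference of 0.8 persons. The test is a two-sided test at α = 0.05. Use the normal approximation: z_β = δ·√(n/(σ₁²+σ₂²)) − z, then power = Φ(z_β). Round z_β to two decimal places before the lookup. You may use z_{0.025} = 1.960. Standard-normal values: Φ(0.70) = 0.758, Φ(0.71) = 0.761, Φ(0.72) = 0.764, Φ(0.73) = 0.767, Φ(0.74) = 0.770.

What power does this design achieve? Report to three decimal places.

z_β = δ·√(n/(σ₁²+σ₂²)) − z_{α/2}
    = 0.8 · √(63/5.69) − 1.960
    = 0.8 · 3.32747 − 1.960
    = 2.6620 − 1.960 = 0.7020 → 0.70
Power = Φ(0.70) = 0.758.

Power ≈ 0.758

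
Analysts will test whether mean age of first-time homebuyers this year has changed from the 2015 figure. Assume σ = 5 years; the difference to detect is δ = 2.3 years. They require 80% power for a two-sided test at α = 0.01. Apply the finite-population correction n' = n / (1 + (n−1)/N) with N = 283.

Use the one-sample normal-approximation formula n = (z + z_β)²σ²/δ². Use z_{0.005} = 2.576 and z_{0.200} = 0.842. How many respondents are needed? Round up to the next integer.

n = (z_{α/2} + z_β)² · σ² / δ²
  = (2.576 + 0.842)² · 5² / 2.3²
  = 11.6827 · 25 / 5.29
  = 55.21
Finite-population correction (N = 283): 55.21 / (1 + (55.21 − 1)/283) = 46.34.
Round up → n = 47.

n = 47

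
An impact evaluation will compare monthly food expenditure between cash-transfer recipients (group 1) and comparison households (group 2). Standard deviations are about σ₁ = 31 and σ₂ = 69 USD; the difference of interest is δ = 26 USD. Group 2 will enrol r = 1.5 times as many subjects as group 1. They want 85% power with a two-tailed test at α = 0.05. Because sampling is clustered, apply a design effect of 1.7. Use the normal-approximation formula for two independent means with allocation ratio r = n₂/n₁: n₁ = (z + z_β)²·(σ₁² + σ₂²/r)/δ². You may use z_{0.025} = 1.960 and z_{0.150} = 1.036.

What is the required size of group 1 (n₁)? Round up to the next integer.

n₁ = 94

n₁ = (z_{α/2} + z_β)² · (σ₁² + σ₂²/r) / δ²
   = (1.960 + 1.036)² · (31² + 69²/1.5) / 26²
   = 8.9760 · (961 + 3174) / 676
   = 8.9760 · 4135 / 676
   = 54.91
Design effect: 1.7 × 54.91 = 93.34.
Round up → n₁ = 94; n₂ = r·n₁ = 1.5 × 94 = 141.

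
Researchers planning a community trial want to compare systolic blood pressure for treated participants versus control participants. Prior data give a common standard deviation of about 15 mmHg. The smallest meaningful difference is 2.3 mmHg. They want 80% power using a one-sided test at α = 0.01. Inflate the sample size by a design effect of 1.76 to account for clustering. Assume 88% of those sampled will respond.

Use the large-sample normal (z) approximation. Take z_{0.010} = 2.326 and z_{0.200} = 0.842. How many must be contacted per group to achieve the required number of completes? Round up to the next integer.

n = (z_α + z_β)² · (σ₁² + σ₂²) / δ²
  = (2.326 + 0.842)² · (2·15² = 450) / 2.3²
  = 10.0362 · 450 / 5.29
  = 853.74
Design effect: 1.76 × 853.74 = 1502.59.
Adjust for 88% response: 1502.59 / 0.88 = 1707.49.
Round up → n = 1708 per group.

n = 1708 per group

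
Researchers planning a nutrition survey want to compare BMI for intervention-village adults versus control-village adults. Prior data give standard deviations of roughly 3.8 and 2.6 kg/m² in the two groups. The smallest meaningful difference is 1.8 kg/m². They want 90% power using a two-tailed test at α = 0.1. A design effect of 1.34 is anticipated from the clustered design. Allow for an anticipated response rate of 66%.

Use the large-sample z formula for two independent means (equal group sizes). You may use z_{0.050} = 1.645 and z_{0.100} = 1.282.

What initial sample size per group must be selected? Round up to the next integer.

n = 114 per group

n = (z_{α/2} + z_β)² · (σ₁² + σ₂²) / δ²
  = (1.645 + 1.282)² · (3.8² + 2.6² = 21.2) / 1.8²
  = 8.5673 · 21.2 / 3.24
  = 56.06
Design effect: 1.34 × 56.06 = 75.12.
Adjust for 66% response: 75.12 / 0.66 = 113.81.
Round up → n = 114 per group.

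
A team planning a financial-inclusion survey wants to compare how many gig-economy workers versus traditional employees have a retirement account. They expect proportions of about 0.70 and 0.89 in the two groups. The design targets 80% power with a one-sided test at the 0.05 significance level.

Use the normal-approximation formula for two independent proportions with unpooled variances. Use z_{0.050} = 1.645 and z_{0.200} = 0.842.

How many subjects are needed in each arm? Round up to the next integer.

n = (z_α + z_β)² · [p₁(1−p₁) + p₂(1−p₂)] / (p₁ − p₂)²
  = (1.645 + 0.842)² · (0.70·0.30 + 0.89·0.11) / (-0.19)²
  = (2.487)² · (0.2100 + 0.0979) / 0.0361
  = 6.1852 · 0.3079 / 0.0361
  = 52.75
Round up → n = 53 per group.

n = 53 per group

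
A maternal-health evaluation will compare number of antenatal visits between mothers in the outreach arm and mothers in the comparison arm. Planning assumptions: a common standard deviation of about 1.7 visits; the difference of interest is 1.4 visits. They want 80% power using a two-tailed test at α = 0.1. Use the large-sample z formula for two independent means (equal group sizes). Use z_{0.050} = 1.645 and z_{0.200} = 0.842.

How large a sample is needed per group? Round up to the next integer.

n = (z_{α/2} + z_β)² · (σ₁² + σ₂²) / δ²
  = (1.645 + 0.842)² · (2·1.7² = 5.78) / 1.4²
  = 6.1852 · 5.78 / 1.96
  = 18.24
Round up → n = 19 per group.

n = 19 per group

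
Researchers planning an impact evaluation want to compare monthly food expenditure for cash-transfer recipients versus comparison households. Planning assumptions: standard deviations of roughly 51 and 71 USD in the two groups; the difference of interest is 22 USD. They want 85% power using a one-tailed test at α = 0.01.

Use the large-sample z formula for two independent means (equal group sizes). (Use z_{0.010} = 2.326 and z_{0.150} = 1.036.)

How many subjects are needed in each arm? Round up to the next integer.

n = (z_α + z_β)² · (σ₁² + σ₂²) / δ²
  = (2.326 + 1.036)² · (51² + 71² = 7642) / 22²
  = 11.3030 · 7642 / 484
  = 178.47
Round up → n = 179 per group.

n = 179 per group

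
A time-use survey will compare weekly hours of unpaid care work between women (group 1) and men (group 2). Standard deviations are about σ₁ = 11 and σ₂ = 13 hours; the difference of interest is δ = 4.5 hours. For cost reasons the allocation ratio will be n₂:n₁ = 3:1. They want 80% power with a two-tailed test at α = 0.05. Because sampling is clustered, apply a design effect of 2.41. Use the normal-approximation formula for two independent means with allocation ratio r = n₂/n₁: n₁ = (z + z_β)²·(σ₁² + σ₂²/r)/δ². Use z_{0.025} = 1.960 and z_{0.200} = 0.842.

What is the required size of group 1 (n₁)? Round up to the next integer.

n₁ = 166

n₁ = (z_{α/2} + z_β)² · (σ₁² + σ₂²/r) / δ²
   = (1.960 + 0.842)² · (11² + 13²/3) / 4.5²
   = 7.8512 · (121 + 56.3333) / 20.25
   = 7.8512 · 177.3333 / 20.25
   = 68.75
Design effect: 2.41 × 68.75 = 165.70.
Round up → n₁ = 166; n₂ = r·n₁ = 3 × 166 = 498.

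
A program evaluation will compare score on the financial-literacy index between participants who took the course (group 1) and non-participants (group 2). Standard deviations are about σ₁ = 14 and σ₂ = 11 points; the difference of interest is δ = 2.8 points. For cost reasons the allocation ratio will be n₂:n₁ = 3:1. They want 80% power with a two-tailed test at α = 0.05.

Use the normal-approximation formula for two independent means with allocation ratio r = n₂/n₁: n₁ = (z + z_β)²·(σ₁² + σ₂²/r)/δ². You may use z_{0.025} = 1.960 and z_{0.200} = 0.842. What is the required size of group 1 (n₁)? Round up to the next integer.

n₁ = (z_{α/2} + z_β)² · (σ₁² + σ₂²/r) / δ²
   = (1.960 + 0.842)² · (14² + 11²/3) / 2.8²
   = 7.8512 · (196 + 40.3333) / 7.84
   = 7.8512 · 236.3333 / 7.84
   = 236.67
Round up → n₁ = 237; n₂ = r·n₁ = 3 × 237 = 711.

n₁ = 237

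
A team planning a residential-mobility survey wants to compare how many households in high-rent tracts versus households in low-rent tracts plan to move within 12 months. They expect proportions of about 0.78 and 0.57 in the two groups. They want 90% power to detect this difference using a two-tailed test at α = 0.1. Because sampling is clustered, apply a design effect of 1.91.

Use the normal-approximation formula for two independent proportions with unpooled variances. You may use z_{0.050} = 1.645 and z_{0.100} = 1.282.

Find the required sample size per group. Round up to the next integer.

n = 155 per group

n = (z_{α/2} + z_β)² · [p₁(1−p₁) + p₂(1−p₂)] / (p₁ − p₂)²
  = (1.645 + 1.282)² · (0.78·0.22 + 0.57·0.43) / (0.21)²
  = (2.927)² · (0.1716 + 0.2451) / 0.0441
  = 8.5673 · 0.4167 / 0.0441
  = 80.95
Design effect: 1.91 × 80.95 = 154.62.
Round up → n = 155 per group.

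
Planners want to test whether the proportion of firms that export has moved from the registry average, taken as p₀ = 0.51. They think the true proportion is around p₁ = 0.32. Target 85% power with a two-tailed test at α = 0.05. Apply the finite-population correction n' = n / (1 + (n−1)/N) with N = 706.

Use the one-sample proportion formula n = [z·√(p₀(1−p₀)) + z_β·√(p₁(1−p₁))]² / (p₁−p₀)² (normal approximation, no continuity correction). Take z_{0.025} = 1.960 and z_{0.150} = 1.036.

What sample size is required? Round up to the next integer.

n = 55

n = [z_{α/2}·√(p₀q₀) + z_β·√(p₁q₁)]² / (p₁ − p₀)²
  = [1.960·√(0.51·0.49) + 1.036·√(0.32·0.68)]² / (-0.19)²
  = [1.960·0.4999 + 1.036·0.4665]² / 0.0361
  = [1.4631]² / 0.0361
  = 59.30
Finite-population correction (N = 706): 59.30 / (1 + (59.30 − 1)/706) = 54.77.
Round up → n = 55.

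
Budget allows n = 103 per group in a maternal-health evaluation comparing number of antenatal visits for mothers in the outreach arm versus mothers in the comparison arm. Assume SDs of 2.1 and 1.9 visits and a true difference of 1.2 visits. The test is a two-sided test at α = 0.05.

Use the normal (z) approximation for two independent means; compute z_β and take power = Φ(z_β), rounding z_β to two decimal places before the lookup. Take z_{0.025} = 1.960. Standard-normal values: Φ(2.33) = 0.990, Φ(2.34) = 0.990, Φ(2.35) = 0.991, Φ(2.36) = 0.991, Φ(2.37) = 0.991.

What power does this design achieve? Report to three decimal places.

z_β = δ·√(n/(σ₁²+σ₂²)) − z_{α/2}
    = 1.2 · √(103/8.02) − 1.960
    = 1.2 · 3.58370 − 1.960
    = 4.3004 − 1.960 = 2.3404 → 2.34
Power = Φ(2.34) = 0.990.

Power ≈ 0.990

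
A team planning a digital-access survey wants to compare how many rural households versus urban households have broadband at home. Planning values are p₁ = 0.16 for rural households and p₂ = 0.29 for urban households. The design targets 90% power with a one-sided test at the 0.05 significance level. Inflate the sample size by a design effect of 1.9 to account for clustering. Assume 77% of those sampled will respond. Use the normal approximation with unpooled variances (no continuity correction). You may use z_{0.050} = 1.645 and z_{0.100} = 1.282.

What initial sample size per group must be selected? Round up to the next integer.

n = 426 per group

n = (z_α + z_β)² · [p₁(1−p₁) + p₂(1−p₂)] / (p₁ − p₂)²
  = (1.645 + 1.282)² · (0.16·0.84 + 0.29·0.71) / (-0.13)²
  = (2.927)² · (0.1344 + 0.2059) / 0.0169
  = 8.5673 · 0.3403 / 0.0169
  = 172.51
Design effect: 1.9 × 172.51 = 327.77.
Adjust for 77% response: 327.77 / 0.77 = 425.68.
Round up → n = 426 per group.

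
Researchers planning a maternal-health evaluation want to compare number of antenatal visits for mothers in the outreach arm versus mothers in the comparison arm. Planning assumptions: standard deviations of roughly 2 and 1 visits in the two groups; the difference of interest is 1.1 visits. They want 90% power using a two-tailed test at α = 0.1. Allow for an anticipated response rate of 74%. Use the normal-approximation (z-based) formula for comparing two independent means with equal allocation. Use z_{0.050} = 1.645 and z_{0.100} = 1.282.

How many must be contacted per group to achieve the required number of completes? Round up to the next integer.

n = 48 per group

n = (z_{α/2} + z_β)² · (σ₁² + σ₂²) / δ²
  = (1.645 + 1.282)² · (2² + 1² = 5) / 1.1²
  = 8.5673 · 5 / 1.21
  = 35.40
Adjust for 74% response: 35.40 / 0.74 = 47.84.
Round up → n = 48 per group.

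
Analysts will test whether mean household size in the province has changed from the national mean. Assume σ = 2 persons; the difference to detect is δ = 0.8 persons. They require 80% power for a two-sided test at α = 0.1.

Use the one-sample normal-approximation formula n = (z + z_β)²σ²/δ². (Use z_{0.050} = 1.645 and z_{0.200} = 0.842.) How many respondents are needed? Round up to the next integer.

n = 39

n = (z_{α/2} + z_β)² · σ² / δ²
  = (1.645 + 0.842)² · 2² / 0.8²
  = 6.1852 · 4 / 0.64
  = 38.66
Round up → n = 39.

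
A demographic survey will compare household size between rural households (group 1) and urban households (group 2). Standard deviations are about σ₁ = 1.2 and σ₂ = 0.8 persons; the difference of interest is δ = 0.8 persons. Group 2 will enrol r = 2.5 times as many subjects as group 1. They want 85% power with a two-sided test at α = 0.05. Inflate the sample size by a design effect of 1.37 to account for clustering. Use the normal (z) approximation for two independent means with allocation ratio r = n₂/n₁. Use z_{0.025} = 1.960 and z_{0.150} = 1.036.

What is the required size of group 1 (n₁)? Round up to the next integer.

n₁ = (z_{α/2} + z_β)² · (σ₁² + σ₂²/r) / δ²
   = (1.960 + 1.036)² · (1.2² + 0.8²/2.5) / 0.8²
   = 8.9760 · (1.44 + 0.256) / 0.64
   = 8.9760 · 1.696 / 0.64
   = 23.79
Design effect: 1.37 × 23.79 = 32.59.
Round up → n₁ = 33; n₂ = r·n₁ = 2.5 × 33 = 83.

n₁ = 33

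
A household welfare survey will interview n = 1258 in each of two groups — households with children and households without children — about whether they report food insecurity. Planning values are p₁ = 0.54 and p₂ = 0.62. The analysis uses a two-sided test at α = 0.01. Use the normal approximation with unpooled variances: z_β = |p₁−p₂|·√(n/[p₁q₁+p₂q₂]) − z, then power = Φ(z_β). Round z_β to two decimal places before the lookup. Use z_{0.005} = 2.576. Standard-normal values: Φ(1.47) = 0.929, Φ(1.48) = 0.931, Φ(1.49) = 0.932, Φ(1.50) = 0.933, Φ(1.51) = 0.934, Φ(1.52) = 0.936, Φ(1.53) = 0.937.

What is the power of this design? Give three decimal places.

z_β = |p₁−p₂|·√(n/[p₁q₁+p₂q₂]) − z_{α/2}
    = 0.08 · √(1258/0.4840) − 2.576
    = 0.08 · 50.9821 − 2.576
    = 4.0786 − 2.576 = 1.5026 → 1.50
Power = Φ(1.50) = 0.933.

Power ≈ 0.933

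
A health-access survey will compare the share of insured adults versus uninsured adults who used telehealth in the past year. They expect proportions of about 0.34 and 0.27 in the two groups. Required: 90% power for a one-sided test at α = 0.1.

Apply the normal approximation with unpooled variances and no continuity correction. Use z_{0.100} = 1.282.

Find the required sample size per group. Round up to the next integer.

n = 566 per group

n = (z_α + z_β)² · [p₁(1−p₁) + p₂(1−p₂)] / (p₁ − p₂)²
  = (1.282 + 1.282)² · (0.34·0.66 + 0.27·0.73) / (0.07)²
  = (2.564)² · (0.2244 + 0.1971) / 0.0049
  = 6.5741 · 0.4215 / 0.0049
  = 565.51
Round up → n = 566 per group.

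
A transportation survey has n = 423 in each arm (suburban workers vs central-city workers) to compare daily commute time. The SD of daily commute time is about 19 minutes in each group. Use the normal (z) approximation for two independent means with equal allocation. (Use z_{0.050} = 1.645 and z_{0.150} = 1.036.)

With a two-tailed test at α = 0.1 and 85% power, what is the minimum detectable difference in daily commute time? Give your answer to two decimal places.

δ = (z_{α/2} + z_β) · √((σ₁²+σ₂²)/n)
  = (1.645 + 1.036) · √(722/423)
  = 2.681 · √1.7069
  = 2.681 · 1.3065
  = 3.5026

Minimum detectable difference ≈ 3.50 minutes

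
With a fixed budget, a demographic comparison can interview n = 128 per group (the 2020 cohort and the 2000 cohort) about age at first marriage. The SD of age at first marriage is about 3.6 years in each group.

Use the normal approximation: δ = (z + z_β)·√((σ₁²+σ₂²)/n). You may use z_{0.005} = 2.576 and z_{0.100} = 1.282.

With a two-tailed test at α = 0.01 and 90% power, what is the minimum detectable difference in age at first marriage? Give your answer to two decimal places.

δ = (z_{α/2} + z_β) · √((σ₁²+σ₂²)/n)
  = (2.576 + 1.282) · √(25.92/128)
  = 3.858 · √0.2025
  = 3.858 · 0.4500
  = 1.7361

Minimum detectable difference ≈ 1.74 years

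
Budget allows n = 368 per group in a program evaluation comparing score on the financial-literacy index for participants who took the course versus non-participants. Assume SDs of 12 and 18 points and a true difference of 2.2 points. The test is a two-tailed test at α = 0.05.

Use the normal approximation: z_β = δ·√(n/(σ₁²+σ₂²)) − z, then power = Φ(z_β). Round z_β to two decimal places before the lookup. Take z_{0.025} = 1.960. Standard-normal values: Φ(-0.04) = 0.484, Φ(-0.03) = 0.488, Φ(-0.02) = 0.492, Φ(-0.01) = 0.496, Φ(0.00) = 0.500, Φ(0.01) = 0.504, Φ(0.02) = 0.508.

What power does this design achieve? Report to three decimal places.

z_β = δ·√(n/(σ₁²+σ₂²)) − z_{α/2}
    = 2.2 · √(368/468) − 1.960
    = 2.2 · 0.88675 − 1.960
    = 1.9508 − 1.960 = -0.0092 → -0.01
Power = Φ(-0.01) = 0.496.

Power ≈ 0.496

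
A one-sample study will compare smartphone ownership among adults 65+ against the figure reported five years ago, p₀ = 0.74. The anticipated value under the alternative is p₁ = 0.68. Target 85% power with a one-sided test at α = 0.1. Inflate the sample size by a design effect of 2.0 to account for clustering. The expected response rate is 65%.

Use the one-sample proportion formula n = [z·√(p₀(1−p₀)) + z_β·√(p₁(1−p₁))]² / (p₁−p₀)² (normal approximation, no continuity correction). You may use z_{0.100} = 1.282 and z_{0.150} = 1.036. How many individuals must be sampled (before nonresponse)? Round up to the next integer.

n = 935

n = [z_α·√(p₀q₀) + z_β·√(p₁q₁)]² / (p₁ − p₀)²
  = [1.282·√(0.74·0.26) + 1.036·√(0.68·0.32)]² / (-0.06)²
  = [1.282·0.4386 + 1.036·0.4665]² / 0.0036
  = [1.0456]² / 0.0036
  = 303.69
Design effect: 2.0 × 303.69 = 607.38.
Adjust for 65% response: 607.38 / 0.65 = 934.42.
Round up → n = 935.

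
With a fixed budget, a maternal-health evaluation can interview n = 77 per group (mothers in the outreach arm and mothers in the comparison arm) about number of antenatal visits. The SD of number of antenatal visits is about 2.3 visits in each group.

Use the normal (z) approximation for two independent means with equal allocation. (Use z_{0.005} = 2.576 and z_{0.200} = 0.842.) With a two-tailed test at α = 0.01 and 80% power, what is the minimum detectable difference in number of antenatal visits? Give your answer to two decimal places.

δ = (z_{α/2} + z_β) · √((σ₁²+σ₂²)/n)
  = (2.576 + 0.842) · √(10.58/77)
  = 3.418 · √0.1374
  = 3.418 · 0.3707
  = 1.2670

Minimum detectable difference ≈ 1.27 visits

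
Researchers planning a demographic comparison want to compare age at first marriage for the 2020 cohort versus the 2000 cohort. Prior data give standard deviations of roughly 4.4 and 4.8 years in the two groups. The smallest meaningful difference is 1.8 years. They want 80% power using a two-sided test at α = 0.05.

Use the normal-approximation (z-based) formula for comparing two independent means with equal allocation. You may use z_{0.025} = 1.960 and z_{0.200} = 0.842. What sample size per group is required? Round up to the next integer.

n = 103 per group

n = (z_{α/2} + z_β)² · (σ₁² + σ₂²) / δ²
  = (1.960 + 0.842)² · (4.4² + 4.8² = 42.4) / 1.8²
  = 7.8512 · 42.4 / 3.24
  = 102.74
Round up → n = 103 per group.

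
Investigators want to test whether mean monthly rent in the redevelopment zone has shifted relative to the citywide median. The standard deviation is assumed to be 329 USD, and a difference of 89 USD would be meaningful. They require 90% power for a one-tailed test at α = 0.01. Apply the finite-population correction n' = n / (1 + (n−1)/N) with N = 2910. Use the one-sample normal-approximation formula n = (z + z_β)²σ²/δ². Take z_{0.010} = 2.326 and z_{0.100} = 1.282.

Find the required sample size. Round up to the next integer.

n = (z_α + z_β)² · σ² / δ²
  = (2.326 + 1.282)² · 329² / 89²
  = 13.0177 · 108241 / 7921
  = 177.89
Finite-population correction (N = 2910): 177.89 / (1 + (177.89 − 1)/2910) = 167.69.
Round up → n = 168.

n = 168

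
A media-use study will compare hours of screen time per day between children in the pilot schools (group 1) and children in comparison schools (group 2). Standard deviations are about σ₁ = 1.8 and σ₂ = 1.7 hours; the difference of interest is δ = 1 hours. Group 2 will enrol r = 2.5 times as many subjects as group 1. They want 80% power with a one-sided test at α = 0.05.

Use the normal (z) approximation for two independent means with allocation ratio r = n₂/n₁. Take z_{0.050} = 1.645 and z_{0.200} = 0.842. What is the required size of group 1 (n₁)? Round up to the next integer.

n₁ = (z_α + z_β)² · (σ₁² + σ₂²/r) / δ²
   = (1.645 + 0.842)² · (1.8² + 1.7²/2.5) / 1²
   = 6.1852 · (3.24 + 1.156) / 1
   = 6.1852 · 4.396 / 1
   = 27.19
Round up → n₁ = 28; n₂ = r·n₁ = 2.5 × 28 = 70.

n₁ = 28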